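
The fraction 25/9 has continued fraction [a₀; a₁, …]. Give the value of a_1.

1

25 = 2·9 + 7, so a_0 = 2
9 = 1·7 + 2, so a_1 = 1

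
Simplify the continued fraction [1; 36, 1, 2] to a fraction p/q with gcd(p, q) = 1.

Use the convergent recurrence hₖ = aₖ·hₖ₋₁ + hₖ₋₂ (and likewise for the denominators kₖ):
a_0 = 1: 1/1
a_1 = 36: 37/36
a_2 = 1: 38/37
a_3 = 2: 113/110

113/110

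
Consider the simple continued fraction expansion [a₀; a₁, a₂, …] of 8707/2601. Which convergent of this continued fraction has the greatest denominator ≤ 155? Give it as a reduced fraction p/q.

472/141

List convergents until the denominator exceeds the bound:
a_0 = 3: 3/1  (≤ bound)
a_1 = 2: 7/2  (≤ bound)
a_2 = 1: 10/3  (≤ bound)
a_3 = 7: 77/23  (≤ bound)
a_4 = 6: 472/141  (≤ bound)
a_5 = 1: 549/164  (> 155, stop)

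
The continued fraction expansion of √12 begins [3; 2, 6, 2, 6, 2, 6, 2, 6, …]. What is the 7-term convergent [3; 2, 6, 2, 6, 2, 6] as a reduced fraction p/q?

8733/2521

Starting at the tail and folding back:
Start with 6.
2 + 1/(6/1) = 2 + 1/6 = 13/6
6 + 1/(13/6) = 6 + 6/13 = 84/13
2 + 1/(84/13) = 2 + 13/84 = 181/84
6 + 1/(181/84) = 6 + 84/181 = 1170/181
2 + 1/(1170/181) = 2 + 181/1170 = 2521/1170
3 + 1/(2521/1170) = 3 + 1170/2521 = 8733/2521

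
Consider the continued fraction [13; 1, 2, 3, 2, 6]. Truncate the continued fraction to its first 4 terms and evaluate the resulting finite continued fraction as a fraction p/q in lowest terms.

137/10

Starting at the tail and folding back:
Start with 3.
2 + 1/(3/1) = 2 + 1/3 = 7/3
1 + 1/(7/3) = 1 + 3/7 = 10/7
13 + 1/(10/7) = 13 + 7/10 = 137/10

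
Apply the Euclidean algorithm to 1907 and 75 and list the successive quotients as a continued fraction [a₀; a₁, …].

⌊1907/75⌋ = 25, remainder 32
⌊75/32⌋ = 2, remainder 11
⌊32/11⌋ = 2, remainder 10
⌊11/10⌋ = 1, remainder 1
⌊10/1⌋ = 10, remainder 0

[25; 2, 2, 1, 10]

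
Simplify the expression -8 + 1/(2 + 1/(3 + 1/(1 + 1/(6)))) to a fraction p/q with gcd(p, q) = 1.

a_0 = -8: -8/1
a_1 = 2: -15/2
a_2 = 3: -53/7
a_3 = 1: -68/9
a_4 = 6: -461/61

-461/61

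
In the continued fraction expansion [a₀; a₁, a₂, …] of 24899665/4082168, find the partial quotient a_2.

26

24899665 = 6·4082168 + 406657, so a_0 = 6
4082168 = 10·406657 + 15598, so a_1 = 10
406657 = 26·15598 + 1109, so a_2 = 26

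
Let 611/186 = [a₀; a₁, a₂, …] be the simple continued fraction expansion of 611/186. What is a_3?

⌊611/186⌋ = 3, remainder 53
⌊186/53⌋ = 3, remainder 27
⌊53/27⌋ = 1, remainder 26
⌊27/26⌋ = 1, remainder 1

1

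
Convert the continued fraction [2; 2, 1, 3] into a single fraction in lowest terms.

Collapse the nested fraction from the inside out:
Start with 3.
1 + 1/(3/1) = 1 + 1/3 = 4/3
2 + 1/(4/3) = 2 + 3/4 = 11/4
2 + 1/(11/4) = 2 + 4/11 = 26/11

26/11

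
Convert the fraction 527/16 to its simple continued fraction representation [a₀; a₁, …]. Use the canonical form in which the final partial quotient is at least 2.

527 = 32·16 + 15, so a_0 = 32
16 = 1·15 + 1, so a_1 = 1
15 = 15·1 + 0, so a_2 = 15

[32; 1, 15]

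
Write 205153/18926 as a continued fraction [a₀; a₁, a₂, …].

205153 = 10·18926 + 15893, so a_0 = 10
18926 = 1·15893 + 3033, so a_1 = 1
15893 = 5·3033 + 728, so a_2 = 5
3033 = 4·728 + 121, so a_3 = 4
728 = 6·121 + 2, so a_4 = 6
121 = 60·2 + 1, so a_5 = 60
2 = 2·1 + 0, so a_6 = 2

[10; 1, 5, 4, 6, 60, 2]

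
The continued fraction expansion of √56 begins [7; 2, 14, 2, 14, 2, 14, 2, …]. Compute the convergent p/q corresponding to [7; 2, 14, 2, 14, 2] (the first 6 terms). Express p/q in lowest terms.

Start with 2.
14 + 1/(2/1) = 14 + 1/2 = 29/2
2 + 1/(29/2) = 2 + 2/29 = 60/29
14 + 1/(60/29) = 14 + 29/60 = 869/60
2 + 1/(869/60) = 2 + 60/869 = 1798/869
7 + 1/(1798/869) = 7 + 869/1798 = 13455/1798

13455/1798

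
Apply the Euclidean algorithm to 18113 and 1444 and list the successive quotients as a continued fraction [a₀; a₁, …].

[12; 1, 1, 5, 4, 2, 1, 9]

18113 = 12·1444 + 785, so a_0 = 12
1444 = 1·785 + 659, so a_1 = 1
785 = 1·659 + 126, so a_2 = 1
659 = 5·126 + 29, so a_3 = 5
126 = 4·29 + 10, so a_4 = 4
29 = 2·10 + 9, so a_5 = 2
10 = 1·9 + 1, so a_6 = 1
9 = 9·1 + 0, so a_7 = 9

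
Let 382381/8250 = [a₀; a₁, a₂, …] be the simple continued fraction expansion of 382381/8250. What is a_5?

Apply division with remainder until the remainder is 0:
382381 = 46·8250 + 2881, so a_0 = 46
8250 = 2·2881 + 2488, so a_1 = 2
2881 = 1·2488 + 393, so a_2 = 1
2488 = 6·393 + 130, so a_3 = 6
393 = 3·130 + 3, so a_4 = 3
130 = 43·3 + 1, so a_5 = 43

43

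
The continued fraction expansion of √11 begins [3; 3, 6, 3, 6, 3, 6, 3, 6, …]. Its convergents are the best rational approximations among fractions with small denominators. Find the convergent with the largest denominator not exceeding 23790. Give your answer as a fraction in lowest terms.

List convergents until the denominator exceeds the bound:
a_0 = 3: 3/1  (≤ bound)
a_1 = 3: 10/3  (≤ bound)
a_2 = 6: 63/19  (≤ bound)
a_3 = 3: 199/60  (≤ bound)
a_4 = 6: 1257/379  (≤ bound)
a_5 = 3: 3970/1197  (≤ bound)
a_6 = 6: 25077/7561  (≤ bound)
a_7 = 3: 79201/23880  (> 23790, stop)

25077/7561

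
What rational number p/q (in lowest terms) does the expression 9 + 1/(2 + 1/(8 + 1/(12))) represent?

Starting at the tail and folding back:
Start with 12.
8 + 1/(12/1) = 8 + 1/12 = 97/12
2 + 1/(97/12) = 2 + 12/97 = 206/97
9 + 1/(206/97) = 9 + 97/206 = 1951/206

1951/206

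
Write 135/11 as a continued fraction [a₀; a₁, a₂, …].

⌊135/11⌋ = 12, remainder 3
⌊11/3⌋ = 3, remainder 2
⌊3/2⌋ = 1, remainder 1
⌊2/1⌋ = 2, remainder 0

[12; 3, 1, 2]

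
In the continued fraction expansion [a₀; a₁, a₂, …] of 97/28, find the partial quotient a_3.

⌊97/28⌋ = 3, remainder 13
⌊28/13⌋ = 2, remainder 2
⌊13/2⌋ = 6, remainder 1
⌊2/1⌋ = 2, remainder 0

2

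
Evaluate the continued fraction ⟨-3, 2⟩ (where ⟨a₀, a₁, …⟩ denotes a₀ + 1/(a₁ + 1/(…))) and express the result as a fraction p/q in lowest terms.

a_0 = -3: -3/1
a_1 = 2: -5/2

-5/2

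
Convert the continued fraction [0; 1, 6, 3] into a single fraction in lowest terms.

19/22

Build up convergents one term at a time:
a_0 = 0: 0/1
a_1 = 1: 1/1
a_2 = 6: 6/7
a_3 = 3: 19/22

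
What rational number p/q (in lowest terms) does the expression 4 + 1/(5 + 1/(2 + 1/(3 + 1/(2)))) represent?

364/87

Work from the innermost term outward:
Start with 2.
3 + 1/(2/1) = 3 + 1/2 = 7/2
2 + 1/(7/2) = 2 + 2/7 = 16/7
5 + 1/(16/7) = 5 + 7/16 = 87/16
4 + 1/(87/16) = 4 + 16/87 = 364/87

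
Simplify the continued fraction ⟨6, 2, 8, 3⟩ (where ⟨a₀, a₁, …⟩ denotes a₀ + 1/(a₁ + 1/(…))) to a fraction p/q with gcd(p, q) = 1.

343/53

a_0 = 6: 6/1
a_1 = 2: 13/2
a_2 = 8: 110/17
a_3 = 3: 343/53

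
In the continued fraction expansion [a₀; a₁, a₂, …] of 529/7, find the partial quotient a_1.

1

529 = 75·7 + 4, so a_0 = 75
7 = 1·4 + 3, so a_1 = 1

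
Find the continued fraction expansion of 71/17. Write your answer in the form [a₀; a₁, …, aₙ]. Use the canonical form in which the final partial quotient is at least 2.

71 = 4·17 + 3, so a_0 = 4
17 = 5·3 + 2, so a_1 = 5
3 = 1·2 + 1, so a_2 = 1
2 = 2·1 + 0, so a_3 = 2

[4; 5, 1, 2]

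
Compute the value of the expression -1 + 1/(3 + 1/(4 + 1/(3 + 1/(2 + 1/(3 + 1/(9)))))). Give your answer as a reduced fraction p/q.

-2137/3094

a_0 = -1: -1/1
a_1 = 3: -2/3
a_2 = 4: -9/13
a_3 = 3: -29/42
a_4 = 2: -67/97
a_5 = 3: -230/333
a_6 = 9: -2137/3094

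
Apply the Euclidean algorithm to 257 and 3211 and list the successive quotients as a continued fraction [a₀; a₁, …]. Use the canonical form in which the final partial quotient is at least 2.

[0; 12, 2, 42, 3]

257 ÷ 3211 → quotient 0, remainder 257
3211 ÷ 257 → quotient 12, remainder 127
257 ÷ 127 → quotient 2, remainder 3
127 ÷ 3 → quotient 42, remainder 1
3 ÷ 1 → quotient 3, remainder 0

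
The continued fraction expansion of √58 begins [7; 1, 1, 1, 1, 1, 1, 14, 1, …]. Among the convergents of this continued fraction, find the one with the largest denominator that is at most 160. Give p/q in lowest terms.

99/13

a_0 = 7: 7/1  (≤ bound)
a_1 = 1: 8/1  (≤ bound)
a_2 = 1: 15/2  (≤ bound)
a_3 = 1: 23/3  (≤ bound)
a_4 = 1: 38/5  (≤ bound)
a_5 = 1: 61/8  (≤ bound)
a_6 = 1: 99/13  (≤ bound)
a_7 = 14: 1447/190  (> 160, stop)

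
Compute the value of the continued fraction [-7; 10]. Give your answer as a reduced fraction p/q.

-69/10

Start with 10.
-7 + 1/(10/1) = -7 + 1/10 = -69/10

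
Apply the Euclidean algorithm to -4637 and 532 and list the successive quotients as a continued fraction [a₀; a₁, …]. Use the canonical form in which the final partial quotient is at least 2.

[-9; 3, 1, 1, 10, 3, 2]

⌊-4637/532⌋ = -9, remainder 151
⌊532/151⌋ = 3, remainder 79
⌊151/79⌋ = 1, remainder 72
⌊79/72⌋ = 1, remainder 7
⌊72/7⌋ = 10, remainder 2
⌊7/2⌋ = 3, remainder 1
⌊2/1⌋ = 2, remainder 0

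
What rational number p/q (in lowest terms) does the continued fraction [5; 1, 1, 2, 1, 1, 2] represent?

173/31

Start with 2.
1 + 1/(2/1) = 1 + 1/2 = 3/2
1 + 1/(3/2) = 1 + 2/3 = 5/3
2 + 1/(5/3) = 2 + 3/5 = 13/5
1 + 1/(13/5) = 1 + 5/13 = 18/13
1 + 1/(18/13) = 1 + 13/18 = 31/18
5 + 1/(31/18) = 5 + 18/31 = 173/31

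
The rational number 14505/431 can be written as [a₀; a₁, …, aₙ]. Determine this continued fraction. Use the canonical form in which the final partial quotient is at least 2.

[33; 1, 1, 1, 8, 3, 5]

14505 ÷ 431 → quotient 33, remainder 282
431 ÷ 282 → quotient 1, remainder 149
282 ÷ 149 → quotient 1, remainder 133
149 ÷ 133 → quotient 1, remainder 16
133 ÷ 16 → quotient 8, remainder 5
16 ÷ 5 → quotient 3, remainder 1
5 ÷ 1 → quotient 5, remainder 0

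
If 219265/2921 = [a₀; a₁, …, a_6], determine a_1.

15

⌊219265/2921⌋ = 75, remainder 190
⌊2921/190⌋ = 15, remainder 71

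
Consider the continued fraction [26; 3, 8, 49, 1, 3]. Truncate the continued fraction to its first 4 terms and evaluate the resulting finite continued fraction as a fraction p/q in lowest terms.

32321/1228

Start with 49.
8 + 1/(49/1) = 8 + 1/49 = 393/49
3 + 1/(393/49) = 3 + 49/393 = 1228/393
26 + 1/(1228/393) = 26 + 393/1228 = 32321/1228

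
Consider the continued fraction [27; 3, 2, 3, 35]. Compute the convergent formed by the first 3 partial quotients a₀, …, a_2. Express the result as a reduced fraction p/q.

Compute successive convergents:
a_0 = 27: 27/1
a_1 = 3: 82/3
a_2 = 2: 191/7

191/7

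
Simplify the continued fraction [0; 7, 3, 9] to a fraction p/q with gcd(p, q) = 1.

a_0 = 0: 0/1
a_1 = 7: 1/7
a_2 = 3: 3/22
a_3 = 9: 28/205

28/205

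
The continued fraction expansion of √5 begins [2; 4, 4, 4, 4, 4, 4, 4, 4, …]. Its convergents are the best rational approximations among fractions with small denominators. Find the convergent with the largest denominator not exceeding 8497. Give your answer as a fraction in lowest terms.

12238/5473

List convergents until the denominator exceeds the bound:
a_0 = 2: 2/1  (≤ bound)
a_1 = 4: 9/4  (≤ bound)
a_2 = 4: 38/17  (≤ bound)
a_3 = 4: 161/72  (≤ bound)
a_4 = 4: 682/305  (≤ bound)
a_5 = 4: 2889/1292  (≤ bound)
a_6 = 4: 12238/5473  (≤ bound)
a_7 = 4: 51841/23184  (> 8497, stop)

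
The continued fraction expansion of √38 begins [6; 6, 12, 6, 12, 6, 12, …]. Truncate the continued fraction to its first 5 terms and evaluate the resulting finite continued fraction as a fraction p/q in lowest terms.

Start with 12.
6 + 1/(12/1) = 6 + 1/12 = 73/12
12 + 1/(73/12) = 12 + 12/73 = 888/73
6 + 1/(888/73) = 6 + 73/888 = 5401/888
6 + 1/(5401/888) = 6 + 888/5401 = 33294/5401

33294/5401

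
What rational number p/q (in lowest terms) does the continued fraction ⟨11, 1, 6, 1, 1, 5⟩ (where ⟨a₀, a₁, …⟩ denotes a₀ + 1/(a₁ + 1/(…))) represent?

985/83

Starting at the tail and folding back:
Start with 5.
1 + 1/(5/1) = 1 + 1/5 = 6/5
1 + 1/(6/5) = 1 + 5/6 = 11/6
6 + 1/(11/6) = 6 + 6/11 = 72/11
1 + 1/(72/11) = 1 + 11/72 = 83/72
11 + 1/(83/72) = 11 + 72/83 = 985/83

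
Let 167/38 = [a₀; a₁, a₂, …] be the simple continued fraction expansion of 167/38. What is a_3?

Run the Euclidean algorithm, recording each quotient:
⌊167/38⌋ = 4, remainder 15
⌊38/15⌋ = 2, remainder 8
⌊15/8⌋ = 1, remainder 7
⌊8/7⌋ = 1, remainder 1

1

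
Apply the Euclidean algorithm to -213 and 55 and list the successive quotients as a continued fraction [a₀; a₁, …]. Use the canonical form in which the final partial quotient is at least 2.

-213 = -4·55 + 7, so a_0 = -4
55 = 7·7 + 6, so a_1 = 7
7 = 1·6 + 1, so a_2 = 1
6 = 6·1 + 0, so a_3 = 6

[-4; 7, 1, 6]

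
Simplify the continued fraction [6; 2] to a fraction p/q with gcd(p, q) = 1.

Start with 2.
6 + 1/(2/1) = 6 + 1/2 = 13/2

13/2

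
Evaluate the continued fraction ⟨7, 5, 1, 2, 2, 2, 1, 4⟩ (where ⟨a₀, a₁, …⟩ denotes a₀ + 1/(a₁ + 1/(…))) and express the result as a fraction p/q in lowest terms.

4628/645

Start with 4.
1 + 1/(4/1) = 1 + 1/4 = 5/4
2 + 1/(5/4) = 2 + 4/5 = 14/5
2 + 1/(14/5) = 2 + 5/14 = 33/14
2 + 1/(33/14) = 2 + 14/33 = 80/33
1 + 1/(80/33) = 1 + 33/80 = 113/80
5 + 1/(113/80) = 5 + 80/113 = 645/113
7 + 1/(645/113) = 7 + 113/645 = 4628/645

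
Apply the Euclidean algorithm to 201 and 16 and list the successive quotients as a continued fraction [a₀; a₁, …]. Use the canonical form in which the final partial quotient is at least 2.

Run the Euclidean algorithm, recording each quotient:
201 ÷ 16 → quotient 12, remainder 9
16 ÷ 9 → quotient 1, remainder 7
9 ÷ 7 → quotient 1, remainder 2
7 ÷ 2 → quotient 3, remainder 1
2 ÷ 1 → quotient 2, remainder 0

[12; 1, 1, 3, 2]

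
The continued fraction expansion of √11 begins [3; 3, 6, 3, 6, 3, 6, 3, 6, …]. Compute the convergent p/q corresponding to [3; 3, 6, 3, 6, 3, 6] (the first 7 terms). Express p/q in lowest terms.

Work from the innermost term outward:
Start with 6.
3 + 1/(6/1) = 3 + 1/6 = 19/6
6 + 1/(19/6) = 6 + 6/19 = 120/19
3 + 1/(120/19) = 3 + 19/120 = 379/120
6 + 1/(379/120) = 6 + 120/379 = 2394/379
3 + 1/(2394/379) = 3 + 379/2394 = 7561/2394
3 + 1/(7561/2394) = 3 + 2394/7561 = 25077/7561

25077/7561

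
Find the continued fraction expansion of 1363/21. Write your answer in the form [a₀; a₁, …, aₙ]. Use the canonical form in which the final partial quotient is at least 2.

1363 = 64·21 + 19, so a_0 = 64
21 = 1·19 + 2, so a_1 = 1
19 = 9·2 + 1, so a_2 = 9
2 = 2·1 + 0, so a_3 = 2

[64; 1, 9, 2]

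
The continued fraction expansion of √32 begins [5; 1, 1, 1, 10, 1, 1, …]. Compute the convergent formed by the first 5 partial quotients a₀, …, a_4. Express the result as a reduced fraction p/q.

181/32

Start with 10.
1 + 1/(10/1) = 1 + 1/10 = 11/10
1 + 1/(11/10) = 1 + 10/11 = 21/11
1 + 1/(21/11) = 1 + 11/21 = 32/21
5 + 1/(32/21) = 5 + 21/32 = 181/32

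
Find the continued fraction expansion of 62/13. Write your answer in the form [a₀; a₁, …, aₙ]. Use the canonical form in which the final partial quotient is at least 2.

[4; 1, 3, 3]

Apply division with remainder until the remainder is 0:
⌊62/13⌋ = 4, remainder 10
⌊13/10⌋ = 1, remainder 3
⌊10/3⌋ = 3, remainder 1
⌊3/1⌋ = 3, remainder 0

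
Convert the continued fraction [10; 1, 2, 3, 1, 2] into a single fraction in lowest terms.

Start with 2.
1 + 1/(2/1) = 1 + 1/2 = 3/2
3 + 1/(3/2) = 3 + 2/3 = 11/3
2 + 1/(11/3) = 2 + 3/11 = 25/11
1 + 1/(25/11) = 1 + 11/25 = 36/25
10 + 1/(36/25) = 10 + 25/36 = 385/36

385/36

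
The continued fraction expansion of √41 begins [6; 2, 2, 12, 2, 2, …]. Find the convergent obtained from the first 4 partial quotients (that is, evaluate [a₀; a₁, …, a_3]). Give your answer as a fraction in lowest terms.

397/62

Work from the innermost term outward:
Start with 12.
2 + 1/(12/1) = 2 + 1/12 = 25/12
2 + 1/(25/12) = 2 + 12/25 = 62/25
6 + 1/(62/25) = 6 + 25/62 = 397/62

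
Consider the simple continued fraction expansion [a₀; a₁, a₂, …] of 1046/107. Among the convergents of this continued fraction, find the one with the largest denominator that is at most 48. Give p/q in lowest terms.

a_0 = 9: 9/1  (≤ bound)
a_1 = 1: 10/1  (≤ bound)
a_2 = 3: 39/4  (≤ bound)
a_3 = 2: 88/9  (≤ bound)
a_4 = 5: 479/49  (> 48, stop)

88/9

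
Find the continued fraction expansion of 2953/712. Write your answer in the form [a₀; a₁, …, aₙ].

2953 ÷ 712 → quotient 4, remainder 105
712 ÷ 105 → quotient 6, remainder 82
105 ÷ 82 → quotient 1, remainder 23
82 ÷ 23 → quotient 3, remainder 13
23 ÷ 13 → quotient 1, remainder 10
13 ÷ 10 → quotient 1, remainder 3
10 ÷ 3 → quotient 3, remainder 1
3 ÷ 1 → quotient 3, remainder 0

[4; 6, 1, 3, 1, 1, 3, 3]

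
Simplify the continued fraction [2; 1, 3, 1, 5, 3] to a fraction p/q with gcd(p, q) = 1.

a_0 = 2: 2/1
a_1 = 1: 3/1
a_2 = 3: 11/4
a_3 = 1: 14/5
a_4 = 5: 81/29
a_5 = 3: 257/92

257/92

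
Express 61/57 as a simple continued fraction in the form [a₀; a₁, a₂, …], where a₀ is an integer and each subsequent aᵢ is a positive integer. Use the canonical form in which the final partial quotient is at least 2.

61 ÷ 57 → quotient 1, remainder 4
57 ÷ 4 → quotient 14, remainder 1
4 ÷ 1 → quotient 4, remainder 0

[1; 14, 4]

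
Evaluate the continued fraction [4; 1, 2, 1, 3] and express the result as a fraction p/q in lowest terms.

Start with 3.
1 + 1/(3/1) = 1 + 1/3 = 4/3
2 + 1/(4/3) = 2 + 3/4 = 11/4
1 + 1/(11/4) = 1 + 4/11 = 15/11
4 + 1/(15/11) = 4 + 11/15 = 71/15

71/15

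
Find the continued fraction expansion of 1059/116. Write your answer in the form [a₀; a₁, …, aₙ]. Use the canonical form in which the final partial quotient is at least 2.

Apply division with remainder until the remainder is 0:
⌊1059/116⌋ = 9, remainder 15
⌊116/15⌋ = 7, remainder 11
⌊15/11⌋ = 1, remainder 4
⌊11/4⌋ = 2, remainder 3
⌊4/3⌋ = 1, remainder 1
⌊3/1⌋ = 3, remainder 0

[9; 7, 1, 2, 1, 3]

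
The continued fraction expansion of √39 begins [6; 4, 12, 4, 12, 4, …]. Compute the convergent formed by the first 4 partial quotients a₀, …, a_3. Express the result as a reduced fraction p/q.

1249/200

Start with 4.
12 + 1/(4/1) = 12 + 1/4 = 49/4
4 + 1/(49/4) = 4 + 4/49 = 200/49
6 + 1/(200/49) = 6 + 49/200 = 1249/200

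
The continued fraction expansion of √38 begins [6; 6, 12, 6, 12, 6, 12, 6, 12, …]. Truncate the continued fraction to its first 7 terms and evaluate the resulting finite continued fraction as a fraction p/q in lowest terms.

Collapse the nested fraction from the inside out:
Start with 12.
6 + 1/(12/1) = 6 + 1/12 = 73/12
12 + 1/(73/12) = 12 + 12/73 = 888/73
6 + 1/(888/73) = 6 + 73/888 = 5401/888
12 + 1/(5401/888) = 12 + 888/5401 = 65700/5401
6 + 1/(65700/5401) = 6 + 5401/65700 = 399601/65700
6 + 1/(399601/65700) = 6 + 65700/399601 = 2463306/399601

2463306/399601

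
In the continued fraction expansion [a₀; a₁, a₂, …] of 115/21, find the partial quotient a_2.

115 ÷ 21 → quotient 5, remainder 10
21 ÷ 10 → quotient 2, remainder 1
10 ÷ 1 → quotient 10, remainder 0

10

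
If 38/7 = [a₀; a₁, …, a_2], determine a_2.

3

⌊38/7⌋ = 5, remainder 3
⌊7/3⌋ = 2, remainder 1
⌊3/1⌋ = 3, remainder 0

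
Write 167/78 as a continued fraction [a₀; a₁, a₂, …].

[2; 7, 11]

167 = 2·78 + 11, so a_0 = 2
78 = 7·11 + 1, so a_1 = 7
11 = 11·1 + 0, so a_2 = 11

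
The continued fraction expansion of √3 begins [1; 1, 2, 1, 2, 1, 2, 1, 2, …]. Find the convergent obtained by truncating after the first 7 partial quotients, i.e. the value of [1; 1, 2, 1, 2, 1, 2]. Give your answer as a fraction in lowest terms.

Start with 2.
1 + 1/(2/1) = 1 + 1/2 = 3/2
2 + 1/(3/2) = 2 + 2/3 = 8/3
1 + 1/(8/3) = 1 + 3/8 = 11/8
2 + 1/(11/8) = 2 + 8/11 = 30/11
1 + 1/(30/11) = 1 + 11/30 = 41/30
1 + 1/(41/30) = 1 + 30/41 = 71/41

71/41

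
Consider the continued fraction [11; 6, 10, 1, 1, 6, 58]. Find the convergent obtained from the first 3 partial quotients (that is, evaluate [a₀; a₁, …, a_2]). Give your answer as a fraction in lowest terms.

Start with 10.
6 + 1/(10/1) = 6 + 1/10 = 61/10
11 + 1/(61/10) = 11 + 10/61 = 681/61

681/61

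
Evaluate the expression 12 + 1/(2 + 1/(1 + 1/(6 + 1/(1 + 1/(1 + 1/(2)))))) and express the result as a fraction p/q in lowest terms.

1346/109

Start with 2.
1 + 1/(2/1) = 1 + 1/2 = 3/2
1 + 1/(3/2) = 1 + 2/3 = 5/3
6 + 1/(5/3) = 6 + 3/5 = 33/5
1 + 1/(33/5) = 1 + 5/33 = 38/33
2 + 1/(38/33) = 2 + 33/38 = 109/38
12 + 1/(109/38) = 12 + 38/109 = 1346/109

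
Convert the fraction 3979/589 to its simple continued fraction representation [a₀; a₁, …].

⌊3979/589⌋ = 6, remainder 445
⌊589/445⌋ = 1, remainder 144
⌊445/144⌋ = 3, remainder 13
⌊144/13⌋ = 11, remainder 1
⌊13/1⌋ = 13, remainder 0

[6; 1, 3, 11, 13]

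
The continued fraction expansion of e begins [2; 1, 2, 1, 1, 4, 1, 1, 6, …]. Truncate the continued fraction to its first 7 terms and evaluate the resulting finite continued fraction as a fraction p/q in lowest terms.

106/39

a_0 = 2: 2/1
a_1 = 1: 3/1
a_2 = 2: 8/3
a_3 = 1: 11/4
a_4 = 1: 19/7
a_5 = 4: 87/32
a_6 = 1: 106/39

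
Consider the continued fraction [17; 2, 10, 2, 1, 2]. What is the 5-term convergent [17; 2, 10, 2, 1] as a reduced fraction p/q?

Collapse the nested fraction from the inside out:
Start with 1.
2 + 1/(1/1) = 2 + 1/1 = 3/1
10 + 1/(3/1) = 10 + 1/3 = 31/3
2 + 1/(31/3) = 2 + 3/31 = 65/31
17 + 1/(65/31) = 17 + 31/65 = 1136/65

1136/65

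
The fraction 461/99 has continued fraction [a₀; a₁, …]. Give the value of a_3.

1

⌊461/99⌋ = 4, remainder 65
⌊99/65⌋ = 1, remainder 34
⌊65/34⌋ = 1, remainder 31
⌊34/31⌋ = 1, remainder 3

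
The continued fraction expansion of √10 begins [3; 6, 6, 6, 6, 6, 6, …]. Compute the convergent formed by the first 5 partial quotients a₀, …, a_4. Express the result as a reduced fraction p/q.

a_0 = 3: 3/1
a_1 = 6: 19/6
a_2 = 6: 117/37
a_3 = 6: 721/228
a_4 = 6: 4443/1405

4443/1405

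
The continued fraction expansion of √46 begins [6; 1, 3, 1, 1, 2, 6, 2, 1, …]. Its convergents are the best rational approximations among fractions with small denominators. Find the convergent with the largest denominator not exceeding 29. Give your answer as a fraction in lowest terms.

156/23

List convergents until the denominator exceeds the bound:
a_0 = 6: 6/1  (≤ bound)
a_1 = 1: 7/1  (≤ bound)
a_2 = 3: 27/4  (≤ bound)
a_3 = 1: 34/5  (≤ bound)
a_4 = 1: 61/9  (≤ bound)
a_5 = 2: 156/23  (≤ bound)
a_6 = 6: 997/147  (> 29, stop)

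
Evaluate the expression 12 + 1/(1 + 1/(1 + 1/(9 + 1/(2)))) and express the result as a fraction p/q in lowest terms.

501/40

Build up convergents one term at a time:
a_0 = 12: 12/1
a_1 = 1: 13/1
a_2 = 1: 25/2
a_3 = 9: 238/19
a_4 = 2: 501/40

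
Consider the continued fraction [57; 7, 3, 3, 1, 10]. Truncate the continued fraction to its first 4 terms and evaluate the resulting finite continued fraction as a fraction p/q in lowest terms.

4171/73

Start with 3.
3 + 1/(3/1) = 3 + 1/3 = 10/3
7 + 1/(10/3) = 7 + 3/10 = 73/10
57 + 1/(73/10) = 57 + 10/73 = 4171/73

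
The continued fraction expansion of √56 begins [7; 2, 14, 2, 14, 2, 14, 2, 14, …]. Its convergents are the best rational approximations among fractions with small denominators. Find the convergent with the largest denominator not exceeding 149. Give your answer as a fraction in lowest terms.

449/60

a_0 = 7: 7/1  (≤ bound)
a_1 = 2: 15/2  (≤ bound)
a_2 = 14: 217/29  (≤ bound)
a_3 = 2: 449/60  (≤ bound)
a_4 = 14: 6503/869  (> 149, stop)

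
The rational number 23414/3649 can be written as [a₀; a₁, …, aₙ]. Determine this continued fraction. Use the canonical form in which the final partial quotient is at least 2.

[6; 2, 2, 2, 60, 2, 2]

23414 ÷ 3649 → quotient 6, remainder 1520
3649 ÷ 1520 → quotient 2, remainder 609
1520 ÷ 609 → quotient 2, remainder 302
609 ÷ 302 → quotient 2, remainder 5
302 ÷ 5 → quotient 60, remainder 2
5 ÷ 2 → quotient 2, remainder 1
2 ÷ 1 → quotient 2, remainder 0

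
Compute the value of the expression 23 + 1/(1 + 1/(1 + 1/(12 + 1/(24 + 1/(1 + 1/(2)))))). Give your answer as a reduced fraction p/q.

43653/1856

Compute successive convergents:
a_0 = 23: 23/1
a_1 = 1: 24/1
a_2 = 1: 47/2
a_3 = 12: 588/25
a_4 = 24: 14159/602
a_5 = 1: 14747/627
a_6 = 2: 43653/1856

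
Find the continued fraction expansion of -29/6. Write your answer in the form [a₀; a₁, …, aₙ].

-29 ÷ 6 → quotient -5, remainder 1
6 ÷ 1 → quotient 6, remainder 0

[-5; 6]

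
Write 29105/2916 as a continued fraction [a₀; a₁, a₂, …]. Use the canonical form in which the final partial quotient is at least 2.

[9; 1, 52, 55]

Repeatedly divide and take the remainder:
29105 = 9·2916 + 2861, so a_0 = 9
2916 = 1·2861 + 55, so a_1 = 1
2861 = 52·55 + 1, so a_2 = 52
55 = 55·1 + 0, so a_3 = 55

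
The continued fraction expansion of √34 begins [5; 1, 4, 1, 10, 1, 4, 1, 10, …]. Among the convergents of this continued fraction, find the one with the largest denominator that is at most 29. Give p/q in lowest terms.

List convergents until the denominator exceeds the bound:
a_0 = 5: 5/1  (≤ bound)
a_1 = 1: 6/1  (≤ bound)
a_2 = 4: 29/5  (≤ bound)
a_3 = 1: 35/6  (≤ bound)
a_4 = 10: 379/65  (> 29, stop)

35/6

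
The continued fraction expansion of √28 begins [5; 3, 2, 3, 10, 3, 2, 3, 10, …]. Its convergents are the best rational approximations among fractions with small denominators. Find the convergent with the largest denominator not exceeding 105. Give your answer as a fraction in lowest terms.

127/24

a_0 = 5: 5/1  (≤ bound)
a_1 = 3: 16/3  (≤ bound)
a_2 = 2: 37/7  (≤ bound)
a_3 = 3: 127/24  (≤ bound)
a_4 = 10: 1307/247  (> 105, stop)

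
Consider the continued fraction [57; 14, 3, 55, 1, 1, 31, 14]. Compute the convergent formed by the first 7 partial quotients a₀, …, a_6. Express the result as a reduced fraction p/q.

8631975/151253

Start with 31.
1 + 1/(31/1) = 1 + 1/31 = 32/31
1 + 1/(32/31) = 1 + 31/32 = 63/32
55 + 1/(63/32) = 55 + 32/63 = 3497/63
3 + 1/(3497/63) = 3 + 63/3497 = 10554/3497
14 + 1/(10554/3497) = 14 + 3497/10554 = 151253/10554
57 + 1/(151253/10554) = 57 + 10554/151253 = 8631975/151253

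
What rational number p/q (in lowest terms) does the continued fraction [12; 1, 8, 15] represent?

1753/136

a_0 = 12: 12/1
a_1 = 1: 13/1
a_2 = 8: 116/9
a_3 = 15: 1753/136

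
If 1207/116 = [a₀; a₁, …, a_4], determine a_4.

1207 ÷ 116 → quotient 10, remainder 47
116 ÷ 47 → quotient 2, remainder 22
47 ÷ 22 → quotient 2, remainder 3
22 ÷ 3 → quotient 7, remainder 1
3 ÷ 1 → quotient 3, remainder 0

3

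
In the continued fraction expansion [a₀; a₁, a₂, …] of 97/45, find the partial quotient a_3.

97 = 2·45 + 7, so a_0 = 2
45 = 6·7 + 3, so a_1 = 6
7 = 2·3 + 1, so a_2 = 2
3 = 3·1 + 0, so a_3 = 3

3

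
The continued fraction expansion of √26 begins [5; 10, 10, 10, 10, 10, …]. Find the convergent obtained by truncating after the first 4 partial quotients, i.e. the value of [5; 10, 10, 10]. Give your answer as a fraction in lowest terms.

5201/1020

Starting at the tail and folding back:
Start with 10.
10 + 1/(10/1) = 10 + 1/10 = 101/10
10 + 1/(101/10) = 10 + 10/101 = 1020/101
5 + 1/(1020/101) = 5 + 101/1020 = 5201/1020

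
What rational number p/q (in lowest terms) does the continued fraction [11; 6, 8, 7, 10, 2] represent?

82910/7427

Work from the innermost term outward:
Start with 2.
10 + 1/(2/1) = 10 + 1/2 = 21/2
7 + 1/(21/2) = 7 + 2/21 = 149/21
8 + 1/(149/21) = 8 + 21/149 = 1213/149
6 + 1/(1213/149) = 6 + 149/1213 = 7427/1213
11 + 1/(7427/1213) = 11 + 1213/7427 = 82910/7427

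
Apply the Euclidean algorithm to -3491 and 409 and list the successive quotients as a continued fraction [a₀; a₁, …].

Run the Euclidean algorithm, recording each quotient:
⌊-3491/409⌋ = -9, remainder 190
⌊409/190⌋ = 2, remainder 29
⌊190/29⌋ = 6, remainder 16
⌊29/16⌋ = 1, remainder 13
⌊16/13⌋ = 1, remainder 3
⌊13/3⌋ = 4, remainder 1
⌊3/1⌋ = 3, remainder 0

[-9; 2, 6, 1, 1, 4, 3]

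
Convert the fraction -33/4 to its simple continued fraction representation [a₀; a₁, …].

Apply division with remainder until the remainder is 0:
⌊-33/4⌋ = -9, remainder 3
⌊4/3⌋ = 1, remainder 1
⌊3/1⌋ = 3, remainder 0

[-9; 1, 3]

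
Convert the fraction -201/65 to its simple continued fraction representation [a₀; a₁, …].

⌊-201/65⌋ = -4, remainder 59
⌊65/59⌋ = 1, remainder 6
⌊59/6⌋ = 9, remainder 5
⌊6/5⌋ = 1, remainder 1
⌊5/1⌋ = 5, remainder 0

[-4; 1, 9, 1, 5]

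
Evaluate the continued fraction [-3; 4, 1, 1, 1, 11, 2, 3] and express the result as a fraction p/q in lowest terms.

-3295/1183

Compute successive convergents:
a_0 = -3: -3/1
a_1 = 4: -11/4
a_2 = 1: -14/5
a_3 = 1: -25/9
a_4 = 1: -39/14
a_5 = 11: -454/163
a_6 = 2: -947/340
a_7 = 3: -3295/1183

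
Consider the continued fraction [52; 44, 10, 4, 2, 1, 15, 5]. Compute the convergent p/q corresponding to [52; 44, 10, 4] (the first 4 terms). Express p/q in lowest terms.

Work from the innermost term outward:
Start with 4.
10 + 1/(4/1) = 10 + 1/4 = 41/4
44 + 1/(41/4) = 44 + 4/41 = 1808/41
52 + 1/(1808/41) = 52 + 41/1808 = 94057/1808

94057/1808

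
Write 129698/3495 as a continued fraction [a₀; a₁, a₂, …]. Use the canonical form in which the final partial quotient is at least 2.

Repeatedly divide and take the remainder:
129698 ÷ 3495 → quotient 37, remainder 383
3495 ÷ 383 → quotient 9, remainder 48
383 ÷ 48 → quotient 7, remainder 47
48 ÷ 47 → quotient 1, remainder 1
47 ÷ 1 → quotient 47, remainder 0

[37; 9, 7, 1, 47]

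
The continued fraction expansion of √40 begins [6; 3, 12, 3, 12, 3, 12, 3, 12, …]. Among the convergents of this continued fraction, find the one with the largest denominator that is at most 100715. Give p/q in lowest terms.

337434/53353

a_0 = 6: 6/1  (≤ bound)
a_1 = 3: 19/3  (≤ bound)
a_2 = 12: 234/37  (≤ bound)
a_3 = 3: 721/114  (≤ bound)
a_4 = 12: 8886/1405  (≤ bound)
a_5 = 3: 27379/4329  (≤ bound)
a_6 = 12: 337434/53353  (≤ bound)
a_7 = 3: 1039681/164388  (> 100715, stop)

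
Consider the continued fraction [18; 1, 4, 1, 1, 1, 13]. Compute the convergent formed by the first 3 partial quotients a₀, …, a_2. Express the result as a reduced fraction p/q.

a_0 = 18: 18/1
a_1 = 1: 19/1
a_2 = 4: 94/5

94/5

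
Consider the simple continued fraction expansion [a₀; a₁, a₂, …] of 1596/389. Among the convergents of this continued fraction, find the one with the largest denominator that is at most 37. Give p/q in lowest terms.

a_0 = 4: 4/1  (≤ bound)
a_1 = 9: 37/9  (≤ bound)
a_2 = 1: 41/10  (≤ bound)
a_3 = 2: 119/29  (≤ bound)
a_4 = 1: 160/39  (> 37, stop)

119/29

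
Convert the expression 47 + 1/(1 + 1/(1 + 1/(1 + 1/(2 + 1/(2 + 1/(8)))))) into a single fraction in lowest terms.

Start with 8.
2 + 1/(8/1) = 2 + 1/8 = 17/8
2 + 1/(17/8) = 2 + 8/17 = 42/17
1 + 1/(42/17) = 1 + 17/42 = 59/42
1 + 1/(59/42) = 1 + 42/59 = 101/59
1 + 1/(101/59) = 1 + 59/101 = 160/101
47 + 1/(160/101) = 47 + 101/160 = 7621/160

7621/160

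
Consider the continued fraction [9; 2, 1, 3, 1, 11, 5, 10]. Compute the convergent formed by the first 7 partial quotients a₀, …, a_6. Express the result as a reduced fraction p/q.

Start with 5.
11 + 1/(5/1) = 11 + 1/5 = 56/5
1 + 1/(56/5) = 1 + 5/56 = 61/56
3 + 1/(61/56) = 3 + 56/61 = 239/61
1 + 1/(239/61) = 1 + 61/239 = 300/239
2 + 1/(300/239) = 2 + 239/300 = 839/300
9 + 1/(839/300) = 9 + 300/839 = 7851/839

7851/839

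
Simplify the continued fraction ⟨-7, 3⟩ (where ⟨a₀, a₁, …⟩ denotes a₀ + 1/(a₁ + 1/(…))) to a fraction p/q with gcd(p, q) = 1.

-20/3

a_0 = -7: -7/1
a_1 = 3: -20/3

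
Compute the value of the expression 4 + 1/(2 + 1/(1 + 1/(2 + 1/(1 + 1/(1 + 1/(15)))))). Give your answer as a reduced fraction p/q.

Start with 15.
1 + 1/(15/1) = 1 + 1/15 = 16/15
1 + 1/(16/15) = 1 + 15/16 = 31/16
2 + 1/(31/16) = 2 + 16/31 = 78/31
1 + 1/(78/31) = 1 + 31/78 = 109/78
2 + 1/(109/78) = 2 + 78/109 = 296/109
4 + 1/(296/109) = 4 + 109/296 = 1293/296

1293/296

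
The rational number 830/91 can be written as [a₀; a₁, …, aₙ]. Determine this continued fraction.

Repeatedly divide and take the remainder:
830 ÷ 91 → quotient 9, remainder 11
91 ÷ 11 → quotient 8, remainder 3
11 ÷ 3 → quotient 3, remainder 2
3 ÷ 2 → quotient 1, remainder 1
2 ÷ 1 → quotient 2, remainder 0

[9; 8, 3, 1, 2]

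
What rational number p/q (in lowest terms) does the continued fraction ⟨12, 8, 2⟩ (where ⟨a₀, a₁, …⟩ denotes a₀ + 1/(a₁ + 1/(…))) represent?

206/17

Starting at the tail and folding back:
Start with 2.
8 + 1/(2/1) = 8 + 1/2 = 17/2
12 + 1/(17/2) = 12 + 2/17 = 206/17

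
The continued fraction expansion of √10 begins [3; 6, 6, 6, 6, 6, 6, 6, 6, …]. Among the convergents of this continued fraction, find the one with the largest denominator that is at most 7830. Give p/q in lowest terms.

List convergents until the denominator exceeds the bound:
a_0 = 3: 3/1  (≤ bound)
a_1 = 6: 19/6  (≤ bound)
a_2 = 6: 117/37  (≤ bound)
a_3 = 6: 721/228  (≤ bound)
a_4 = 6: 4443/1405  (≤ bound)
a_5 = 6: 27379/8658  (> 7830, stop)

4443/1405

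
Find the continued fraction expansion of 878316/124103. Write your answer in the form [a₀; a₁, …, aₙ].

⌊878316/124103⌋ = 7, remainder 9595
⌊124103/9595⌋ = 12, remainder 8963
⌊9595/8963⌋ = 1, remainder 632
⌊8963/632⌋ = 14, remainder 115
⌊632/115⌋ = 5, remainder 57
⌊115/57⌋ = 2, remainder 1
⌊57/1⌋ = 57, remainder 0

[7; 12, 1, 14, 5, 2, 57]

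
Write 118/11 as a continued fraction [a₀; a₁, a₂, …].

Run the Euclidean algorithm, recording each quotient:
⌊118/11⌋ = 10, remainder 8
⌊11/8⌋ = 1, remainder 3
⌊8/3⌋ = 2, remainder 2
⌊3/2⌋ = 1, remainder 1
⌊2/1⌋ = 2, remainder 0

[10; 1, 2, 1, 2]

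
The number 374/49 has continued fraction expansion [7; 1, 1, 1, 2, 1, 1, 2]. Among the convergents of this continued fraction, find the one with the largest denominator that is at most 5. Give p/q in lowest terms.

23/3

a_0 = 7: 7/1  (≤ bound)
a_1 = 1: 8/1  (≤ bound)
a_2 = 1: 15/2  (≤ bound)
a_3 = 1: 23/3  (≤ bound)
a_4 = 2: 61/8  (> 5, stop)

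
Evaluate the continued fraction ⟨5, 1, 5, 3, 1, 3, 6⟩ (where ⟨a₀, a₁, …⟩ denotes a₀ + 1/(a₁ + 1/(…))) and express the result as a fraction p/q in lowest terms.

Start with 6.
3 + 1/(6/1) = 3 + 1/6 = 19/6
1 + 1/(19/6) = 1 + 6/19 = 25/19
3 + 1/(25/19) = 3 + 19/25 = 94/25
5 + 1/(94/25) = 5 + 25/94 = 495/94
1 + 1/(495/94) = 1 + 94/495 = 589/495
5 + 1/(589/495) = 5 + 495/589 = 3440/589

3440/589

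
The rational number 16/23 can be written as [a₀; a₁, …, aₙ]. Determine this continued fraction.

Repeatedly divide and take the remainder:
16 ÷ 23 → quotient 0, remainder 16
23 ÷ 16 → quotient 1, remainder 7
16 ÷ 7 → quotient 2, remainder 2
7 ÷ 2 → quotient 3, remainder 1
2 ÷ 1 → quotient 2, remainder 0

[0; 1, 2, 3, 2]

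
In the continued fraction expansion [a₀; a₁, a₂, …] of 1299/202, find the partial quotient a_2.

1299 ÷ 202 → quotient 6, remainder 87
202 ÷ 87 → quotient 2, remainder 28
87 ÷ 28 → quotient 3, remainder 3

3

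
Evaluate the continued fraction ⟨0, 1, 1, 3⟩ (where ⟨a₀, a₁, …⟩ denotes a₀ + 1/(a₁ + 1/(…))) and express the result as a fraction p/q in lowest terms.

Compute successive convergents:
a_0 = 0: 0/1
a_1 = 1: 1/1
a_2 = 1: 1/2
a_3 = 3: 4/7

4/7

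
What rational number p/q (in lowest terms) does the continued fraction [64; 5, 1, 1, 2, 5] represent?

9691/151

Collapse the nested fraction from the inside out:
Start with 5.
2 + 1/(5/1) = 2 + 1/5 = 11/5
1 + 1/(11/5) = 1 + 5/11 = 16/11
1 + 1/(16/11) = 1 + 11/16 = 27/16
5 + 1/(27/16) = 5 + 16/27 = 151/27
64 + 1/(151/27) = 64 + 27/151 = 9691/151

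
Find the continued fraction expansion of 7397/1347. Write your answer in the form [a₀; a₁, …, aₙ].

[5; 2, 28, 1, 3, 1, 1, 2]

7397 ÷ 1347 → quotient 5, remainder 662
1347 ÷ 662 → quotient 2, remainder 23
662 ÷ 23 → quotient 28, remainder 18
23 ÷ 18 → quotient 1, remainder 5
18 ÷ 5 → quotient 3, remainder 3
5 ÷ 3 → quotient 1, remainder 2
3 ÷ 2 → quotient 1, remainder 1
2 ÷ 1 → quotient 2, remainder 0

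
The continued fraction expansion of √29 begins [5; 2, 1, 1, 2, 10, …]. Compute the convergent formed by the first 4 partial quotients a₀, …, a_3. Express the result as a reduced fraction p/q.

27/5

Start with 1.
1 + 1/(1/1) = 1 + 1/1 = 2/1
2 + 1/(2/1) = 2 + 1/2 = 5/2
5 + 1/(5/2) = 5 + 2/5 = 27/5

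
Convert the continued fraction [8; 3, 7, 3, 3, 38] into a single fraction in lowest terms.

a_0 = 8: 8/1
a_1 = 3: 25/3
a_2 = 7: 183/22
a_3 = 3: 574/69
a_4 = 3: 1905/229
a_5 = 38: 72964/8771

72964/8771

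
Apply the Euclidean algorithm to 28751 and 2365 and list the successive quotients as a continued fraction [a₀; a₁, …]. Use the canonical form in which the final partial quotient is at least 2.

[12; 6, 2, 1, 2, 46]

Run the Euclidean algorithm, recording each quotient:
⌊28751/2365⌋ = 12, remainder 371
⌊2365/371⌋ = 6, remainder 139
⌊371/139⌋ = 2, remainder 93
⌊139/93⌋ = 1, remainder 46
⌊93/46⌋ = 2, remainder 1
⌊46/1⌋ = 46, remainder 0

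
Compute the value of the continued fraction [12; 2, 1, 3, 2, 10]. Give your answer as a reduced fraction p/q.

3226/261

Start with 10.
2 + 1/(10/1) = 2 + 1/10 = 21/10
3 + 1/(21/10) = 3 + 10/21 = 73/21
1 + 1/(73/21) = 1 + 21/73 = 94/73
2 + 1/(94/73) = 2 + 73/94 = 261/94
12 + 1/(261/94) = 12 + 94/261 = 3226/261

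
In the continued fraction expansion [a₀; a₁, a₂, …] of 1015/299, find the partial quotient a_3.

⌊1015/299⌋ = 3, remainder 118
⌊299/118⌋ = 2, remainder 63
⌊118/63⌋ = 1, remainder 55
⌊63/55⌋ = 1, remainder 8

1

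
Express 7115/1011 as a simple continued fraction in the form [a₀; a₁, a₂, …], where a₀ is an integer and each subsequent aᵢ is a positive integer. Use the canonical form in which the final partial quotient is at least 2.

7115 = 7·1011 + 38, so a_0 = 7
1011 = 26·38 + 23, so a_1 = 26
38 = 1·23 + 15, so a_2 = 1
23 = 1·15 + 8, so a_3 = 1
15 = 1·8 + 7, so a_4 = 1
8 = 1·7 + 1, so a_5 = 1
7 = 7·1 + 0, so a_6 = 7

[7; 26, 1, 1, 1, 1, 7]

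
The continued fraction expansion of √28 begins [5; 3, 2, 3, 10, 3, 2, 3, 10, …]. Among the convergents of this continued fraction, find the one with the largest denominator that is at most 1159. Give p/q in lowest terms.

List convergents until the denominator exceeds the bound:
a_0 = 5: 5/1  (≤ bound)
a_1 = 3: 16/3  (≤ bound)
a_2 = 2: 37/7  (≤ bound)
a_3 = 3: 127/24  (≤ bound)
a_4 = 10: 1307/247  (≤ bound)
a_5 = 3: 4048/765  (≤ bound)
a_6 = 2: 9403/1777  (> 1159, stop)

4048/765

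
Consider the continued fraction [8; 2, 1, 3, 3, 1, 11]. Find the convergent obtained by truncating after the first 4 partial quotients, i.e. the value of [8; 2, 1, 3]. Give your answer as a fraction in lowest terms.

92/11

a_0 = 8: 8/1
a_1 = 2: 17/2
a_2 = 1: 25/3
a_3 = 3: 92/11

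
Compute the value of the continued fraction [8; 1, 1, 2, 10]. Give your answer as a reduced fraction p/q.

447/52

Work from the innermost term outward:
Start with 10.
2 + 1/(10/1) = 2 + 1/10 = 21/10
1 + 1/(21/10) = 1 + 10/21 = 31/21
1 + 1/(31/21) = 1 + 21/31 = 52/31
8 + 1/(52/31) = 8 + 31/52 = 447/52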